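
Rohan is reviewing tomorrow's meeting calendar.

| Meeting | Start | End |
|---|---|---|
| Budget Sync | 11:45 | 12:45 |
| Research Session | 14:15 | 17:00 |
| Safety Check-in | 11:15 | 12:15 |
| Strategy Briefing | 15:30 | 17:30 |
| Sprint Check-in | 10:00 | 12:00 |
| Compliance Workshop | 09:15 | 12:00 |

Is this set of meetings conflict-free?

No

Two intervals overlap when each starts before the other ends.
Sorted by start: Compliance Workshop, Sprint Check-in, Safety Check-in, Budget Sync, Research Session, Strategy Briefing.
Sprint Check-in starts before Compliance Workshop ends → Compliance Workshop and Sprint Check-in overlap.
That's a conflict, so the schedule is not conflict-free.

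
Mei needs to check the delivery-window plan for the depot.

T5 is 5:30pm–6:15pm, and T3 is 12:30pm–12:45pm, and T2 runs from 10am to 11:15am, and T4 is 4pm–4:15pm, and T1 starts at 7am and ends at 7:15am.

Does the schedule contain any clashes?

Sorted by start: T1, T2, T3, T4, T5.
T2 starts after T1 ends, so nothing later overlaps T1 either.
T3 starts after T2 ends, so nothing later overlaps T2 either.
T4 starts after T3 ends, so nothing later overlaps T3 either.
T5 starts after T4 ends.
Every pair is clear; the schedule has no overlaps.

No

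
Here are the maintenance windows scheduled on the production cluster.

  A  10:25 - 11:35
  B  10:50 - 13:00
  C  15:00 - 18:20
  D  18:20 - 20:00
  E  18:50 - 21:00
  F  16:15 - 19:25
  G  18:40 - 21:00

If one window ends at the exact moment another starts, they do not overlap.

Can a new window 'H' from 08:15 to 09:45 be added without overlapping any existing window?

A: starts 10:25 at or after H ends 09:45 → clear.
B: starts 10:50 at or after H ends 09:45 → clear.
C: starts 15:00 at or after H ends 09:45 → clear.
F: starts 16:15 at or after H ends 09:45 → clear.
D: starts 18:20 at or after H ends 09:45 → clear.
G: starts 18:40 at or after H ends 09:45 → clear.
E: starts 18:50 at or after H ends 09:45 → clear.

Yes — the slot is free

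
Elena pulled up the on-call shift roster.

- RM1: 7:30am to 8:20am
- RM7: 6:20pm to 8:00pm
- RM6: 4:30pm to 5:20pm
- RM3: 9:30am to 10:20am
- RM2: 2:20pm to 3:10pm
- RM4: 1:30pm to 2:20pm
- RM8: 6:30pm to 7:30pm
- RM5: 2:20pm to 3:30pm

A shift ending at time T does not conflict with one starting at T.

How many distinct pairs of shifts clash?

2

Sorted by start: RM1, RM3, RM4, RM2, RM5, RM6, RM7, RM8.
RM3 starts after RM1 ends, so RM1 has no further overlaps.
RM4 starts after RM3 ends, so RM3 has no further overlaps.
RM2 starts exactly when RM4 ends (back-to-back, no overlap), so RM4 has no further overlaps.
RM5 starts before RM2 ends → RM2 and RM5 overlap.
RM6 starts after RM2 ends, so RM2 has no further overlaps.
RM6 starts after RM5 ends, so RM5 has no further overlaps.
RM7 starts after RM6 ends, so RM6 has no further overlaps.
RM8 starts before RM7 ends → RM7 and RM8 overlap.
Overlapping pairs: RM2 & RM5, RM7 & RM8 — 2 in total.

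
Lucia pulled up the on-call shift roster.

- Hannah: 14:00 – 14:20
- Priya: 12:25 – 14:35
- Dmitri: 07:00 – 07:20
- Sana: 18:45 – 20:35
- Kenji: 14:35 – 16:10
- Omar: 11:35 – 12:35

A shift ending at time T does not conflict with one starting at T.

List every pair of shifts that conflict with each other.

Hannah & Priya, Omar & Priya

Two intervals overlap when each starts before the other ends.
Sorted by start: Dmitri, Omar, Priya, Hannah, Kenji, Sana.
Omar starts after Dmitri ends — done with Dmitri.
Priya starts before Omar ends → Omar and Priya overlap.
Hannah starts after Omar ends — done with Omar.
Hannah starts before Priya ends → Priya and Hannah overlap.
Kenji starts exactly when Priya ends (back-to-back, no overlap) — done with Priya.
Kenji starts after Hannah ends — done with Hannah.
Sana starts after Kenji ends.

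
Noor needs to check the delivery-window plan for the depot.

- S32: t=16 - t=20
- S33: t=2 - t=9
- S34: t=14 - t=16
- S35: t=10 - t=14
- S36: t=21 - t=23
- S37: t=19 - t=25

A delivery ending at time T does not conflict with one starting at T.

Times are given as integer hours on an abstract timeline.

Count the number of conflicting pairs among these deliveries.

Sorted by start: S33, S35, S34, S32, S37, S36.
S35 starts after S33 ends, so S33 has no further overlaps.
S34 starts exactly when S35 ends (back-to-back, no overlap), so S35 has no further overlaps.
S32 starts exactly when S34 ends (back-to-back, no overlap), so S34 has no further overlaps.
S37 starts before S32 ends → S32 and S37 overlap.
S36 starts after S32 ends.
S36 starts before S37 ends → S37 and S36 overlap.
Overlapping pairs: S32 & S37, S36 & S37 — 2 in total.

2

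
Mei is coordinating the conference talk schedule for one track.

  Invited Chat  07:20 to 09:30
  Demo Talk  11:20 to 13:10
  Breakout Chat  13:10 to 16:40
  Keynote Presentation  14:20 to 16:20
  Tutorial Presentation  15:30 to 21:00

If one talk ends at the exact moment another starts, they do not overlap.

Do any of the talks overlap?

Two intervals overlap when each starts before the other ends.
Sorted by start: Invited Chat, Demo Talk, Breakout Chat, Keynote Presentation, Tutorial Presentation.
Demo Talk starts after Invited Chat ends; Invited Chat is clear from here.
Breakout Chat starts exactly when Demo Talk ends (back-to-back, no overlap); Demo Talk is clear from here.
Keynote Presentation starts before Breakout Chat ends → Breakout Chat and Keynote Presentation overlap.
That's a conflict, so the schedule is not conflict-free.

Yes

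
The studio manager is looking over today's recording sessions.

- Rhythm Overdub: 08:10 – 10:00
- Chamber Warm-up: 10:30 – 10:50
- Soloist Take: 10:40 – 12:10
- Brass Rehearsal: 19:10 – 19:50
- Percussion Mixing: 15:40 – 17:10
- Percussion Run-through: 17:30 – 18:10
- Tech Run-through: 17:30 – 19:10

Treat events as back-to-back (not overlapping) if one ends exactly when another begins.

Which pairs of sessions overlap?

Sorted by start: Rhythm Overdub, Chamber Warm-up, Soloist Take, Percussion Mixing, Percussion Run-through, Tech Run-through, Brass Rehearsal.
Chamber Warm-up starts after Rhythm Overdub ends; Rhythm Overdub is clear from here.
Soloist Take starts before Chamber Warm-up ends → Chamber Warm-up and Soloist Take overlap.
Percussion Mixing starts after Chamber Warm-up ends; Chamber Warm-up is clear from here.
Percussion Mixing starts after Soloist Take ends; Soloist Take is clear from here.
Percussion Run-through starts after Percussion Mixing ends; Percussion Mixing is clear from here.
Tech Run-through starts before Percussion Run-through ends → Percussion Run-through and Tech Run-through overlap.
Brass Rehearsal starts after Percussion Run-through ends.
Brass Rehearsal starts exactly when Tech Run-through ends (back-to-back, no overlap).

Chamber Warm-up & Soloist Take, Percussion Run-through & Tech Run-through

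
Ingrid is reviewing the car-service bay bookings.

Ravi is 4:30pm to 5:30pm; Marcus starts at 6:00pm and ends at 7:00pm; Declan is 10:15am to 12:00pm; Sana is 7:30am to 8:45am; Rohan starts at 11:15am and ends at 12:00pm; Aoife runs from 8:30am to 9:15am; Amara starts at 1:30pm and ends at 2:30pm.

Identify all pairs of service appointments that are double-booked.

Aoife & Sana, Declan & Rohan

Sorted by start: Sana, Aoife, Declan, Rohan, Amara, Ravi, Marcus.
Aoife starts before Sana ends → Sana and Aoife overlap.
Declan starts after Sana ends, so Sana has no further overlaps.
Declan starts after Aoife ends, so Aoife has no further overlaps.
Rohan starts before Declan ends → Declan and Rohan overlap.
Amara starts after Declan ends, so Declan has no further overlaps.
Amara starts after Rohan ends, so Rohan has no further overlaps.
Ravi starts after Amara ends, so Amara has no further overlaps.
Marcus starts after Ravi ends.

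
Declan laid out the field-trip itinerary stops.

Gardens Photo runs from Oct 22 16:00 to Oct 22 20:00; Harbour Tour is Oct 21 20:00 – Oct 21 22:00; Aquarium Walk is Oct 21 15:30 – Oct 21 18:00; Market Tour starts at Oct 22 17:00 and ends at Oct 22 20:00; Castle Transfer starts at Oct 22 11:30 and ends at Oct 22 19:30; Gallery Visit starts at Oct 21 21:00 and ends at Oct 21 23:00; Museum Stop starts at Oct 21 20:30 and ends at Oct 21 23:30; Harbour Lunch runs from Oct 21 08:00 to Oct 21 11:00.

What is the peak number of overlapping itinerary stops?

Walk through starts and ends in time order (an end at T is processed before a start at T):
Oct 21 08:00 start Harbour Lunch → 1
Oct 21 11:00 end Harbour Lunch → 0
Oct 21 15:30 start Aquarium Walk → 1
Oct 21 18:00 end Aquarium Walk → 0
Oct 21 20:00 start Harbour Tour → 1
Oct 21 20:30 start Museum Stop → 2
Oct 21 21:00 start Gallery Visit → 3
Oct 21 22:00 end Harbour Tour → 2
Oct 21 23:00 end Gallery Visit → 1
Oct 21 23:30 end Museum Stop → 0
Oct 22 11:30 start Castle Transfer → 1
Oct 22 16:00 start Gardens Photo → 2
Oct 22 17:00 start Market Tour → 3
Oct 22 19:30 end Castle Transfer → 2
Oct 22 20:00 end Gardens Photo → 1
Oct 22 20:00 end Market Tour → 0
Peak is 3, at Oct 21 21:00 (Gallery Visit, Harbour Tour, Museum Stop).

3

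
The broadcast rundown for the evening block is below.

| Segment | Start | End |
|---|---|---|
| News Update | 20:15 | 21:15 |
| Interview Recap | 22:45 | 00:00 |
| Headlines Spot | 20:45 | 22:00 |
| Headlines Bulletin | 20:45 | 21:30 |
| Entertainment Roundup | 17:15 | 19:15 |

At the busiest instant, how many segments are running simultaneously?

Walk through starts and ends in time order (an end at T is processed before a start at T):
17:15 start Entertainment Roundup → 1
19:15 end Entertainment Roundup → 0
20:15 start News Update → 1
20:45 start Headlines Bulletin → 2
20:45 start Headlines Spot → 3
21:15 end News Update → 2
21:30 end Headlines Bulletin → 1
22:00 end Headlines Spot → 0
22:45 start Interview Recap → 1
00:00 end Interview Recap → 0
Peak is 3, at 20:45 (Headlines Bulletin, Headlines Spot, News Update).

3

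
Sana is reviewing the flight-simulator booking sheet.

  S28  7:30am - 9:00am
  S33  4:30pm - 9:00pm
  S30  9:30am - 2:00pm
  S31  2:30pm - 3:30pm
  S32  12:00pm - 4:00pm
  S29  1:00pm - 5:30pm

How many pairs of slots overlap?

6

Sorted by start: S28, S30, S32, S29, S31, S33.
S30 starts after S28 ends; S28 is clear from here.
S32 starts before S30 ends → S30 and S32 overlap.
S29 starts before S30 ends → S30 and S29 overlap.
S31 starts after S30 ends; S30 is clear from here.
S29 starts before S32 ends → S32 and S29 overlap.
S31 starts before S32 ends → S32 and S31 overlap.
S33 starts after S32 ends.
S31 starts before S29 ends → S29 and S31 overlap.
S33 starts before S29 ends → S29 and S33 overlap.
S33 starts after S31 ends.
Overlapping pairs: S29 & S30, S29 & S31, S29 & S32, S29 & S33, S30 & S32, S31 & S32 — 6 in total.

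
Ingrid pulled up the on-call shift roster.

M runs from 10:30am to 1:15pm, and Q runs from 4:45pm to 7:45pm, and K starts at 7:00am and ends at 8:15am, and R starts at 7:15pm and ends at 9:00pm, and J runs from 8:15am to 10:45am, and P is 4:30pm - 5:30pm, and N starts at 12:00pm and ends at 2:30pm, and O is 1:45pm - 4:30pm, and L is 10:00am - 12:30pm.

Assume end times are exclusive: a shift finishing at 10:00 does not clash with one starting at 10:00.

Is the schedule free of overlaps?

Sorted by start: K, J, L, M, N, O, P, Q, R.
J starts exactly when K ends (back-to-back, no overlap), so K has no further overlaps.
L starts before J ends → J and L overlap.
That's a conflict, so the schedule is not conflict-free.

No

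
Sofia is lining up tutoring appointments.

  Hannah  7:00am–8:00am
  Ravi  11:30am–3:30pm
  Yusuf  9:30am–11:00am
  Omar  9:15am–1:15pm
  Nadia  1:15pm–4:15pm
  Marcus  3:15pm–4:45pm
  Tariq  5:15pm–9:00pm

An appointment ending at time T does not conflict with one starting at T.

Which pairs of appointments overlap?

Marcus & Nadia, Marcus & Ravi, Nadia & Ravi, Omar & Ravi, Omar & Yusuf

Sorted by start: Hannah, Omar, Yusuf, Ravi, Nadia, Marcus, Tariq.
Omar starts after Hannah ends; Hannah is clear from here.
Yusuf starts before Omar ends → Omar and Yusuf overlap.
Ravi starts before Omar ends → Omar and Ravi overlap.
Nadia starts exactly when Omar ends (back-to-back, no overlap); Omar is clear from here.
Ravi starts after Yusuf ends; Yusuf is clear from here.
Nadia starts before Ravi ends → Ravi and Nadia overlap.
Marcus starts before Ravi ends → Ravi and Marcus overlap.
Tariq starts after Ravi ends.
Marcus starts before Nadia ends → Nadia and Marcus overlap.
Tariq starts after Nadia ends.
Tariq starts after Marcus ends.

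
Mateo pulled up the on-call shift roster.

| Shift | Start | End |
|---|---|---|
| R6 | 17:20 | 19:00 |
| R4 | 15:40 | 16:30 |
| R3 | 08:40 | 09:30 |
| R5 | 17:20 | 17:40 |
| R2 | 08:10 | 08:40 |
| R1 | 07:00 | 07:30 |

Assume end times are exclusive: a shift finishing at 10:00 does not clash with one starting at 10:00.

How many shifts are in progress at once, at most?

2

Sort all start/end points and keep a running count:
07:00 start R1 → 1
07:30 end R1 → 0
08:10 start R2 → 1
08:40 end R2 → 0
08:40 start R3 → 1
09:30 end R3 → 0
15:40 start R4 → 1
16:30 end R4 → 0
17:20 start R5 → 1
17:20 start R6 → 2
17:40 end R5 → 1
19:00 end R6 → 0
Peak is 2, at 17:20 (R5, R6).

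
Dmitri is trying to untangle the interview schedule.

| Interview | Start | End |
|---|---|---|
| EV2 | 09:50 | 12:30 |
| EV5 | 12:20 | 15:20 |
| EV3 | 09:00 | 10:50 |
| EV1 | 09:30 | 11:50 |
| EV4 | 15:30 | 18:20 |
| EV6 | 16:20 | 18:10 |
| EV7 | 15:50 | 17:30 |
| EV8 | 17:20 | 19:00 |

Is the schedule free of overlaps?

No

Sorted by start: EV3, EV1, EV2, EV5, EV4, EV7, EV6, EV8.
EV1 starts before EV3 ends → EV3 and EV1 overlap.
That's a conflict, so the schedule is not conflict-free.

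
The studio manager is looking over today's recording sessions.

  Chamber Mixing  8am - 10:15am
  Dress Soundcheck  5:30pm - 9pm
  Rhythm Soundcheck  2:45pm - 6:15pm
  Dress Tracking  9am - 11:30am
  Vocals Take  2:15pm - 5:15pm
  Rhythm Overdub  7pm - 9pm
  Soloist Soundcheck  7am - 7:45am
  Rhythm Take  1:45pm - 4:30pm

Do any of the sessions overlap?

Sorted by start: Soloist Soundcheck, Chamber Mixing, Dress Tracking, Rhythm Take, Vocals Take, Rhythm Soundcheck, Dress Soundcheck, Rhythm Overdub.
Chamber Mixing starts after Soloist Soundcheck ends, so nothing later overlaps Soloist Soundcheck either.
Dress Tracking starts before Chamber Mixing ends → Chamber Mixing and Dress Tracking overlap.
That's a conflict, so the schedule is not conflict-free.

Yes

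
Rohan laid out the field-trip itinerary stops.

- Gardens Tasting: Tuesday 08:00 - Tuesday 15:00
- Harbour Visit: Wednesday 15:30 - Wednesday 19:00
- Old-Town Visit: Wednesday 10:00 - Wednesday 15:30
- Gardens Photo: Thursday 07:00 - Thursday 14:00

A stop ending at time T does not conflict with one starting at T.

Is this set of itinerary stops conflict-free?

Sorted by start: Gardens Tasting, Old-Town Visit, Harbour Visit, Gardens Photo.
Old-Town Visit starts after Gardens Tasting ends; Gardens Tasting is clear from here.
Harbour Visit starts exactly when Old-Town Visit ends (back-to-back, no overlap); Old-Town Visit is clear from here.
Gardens Photo starts after Harbour Visit ends.
Every pair is clear; the schedule has no overlaps.

Yes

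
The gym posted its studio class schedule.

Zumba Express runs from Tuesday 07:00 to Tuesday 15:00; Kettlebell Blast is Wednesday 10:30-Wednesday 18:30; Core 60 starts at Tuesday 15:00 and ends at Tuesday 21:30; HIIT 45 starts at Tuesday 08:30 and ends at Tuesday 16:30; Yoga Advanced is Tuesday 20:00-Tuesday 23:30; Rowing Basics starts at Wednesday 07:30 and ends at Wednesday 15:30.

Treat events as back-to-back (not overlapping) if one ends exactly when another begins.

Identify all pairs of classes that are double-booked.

Two intervals overlap when each starts before the other ends.
Sorted by start: Zumba Express, HIIT 45, Core 60, Yoga Advanced, Rowing Basics, Kettlebell Blast.
HIIT 45 starts before Zumba Express ends → Zumba Express and HIIT 45 overlap.
Core 60 starts exactly when Zumba Express ends (back-to-back, no overlap); Zumba Express is clear from here.
Core 60 starts before HIIT 45 ends → HIIT 45 and Core 60 overlap.
Yoga Advanced starts after HIIT 45 ends; HIIT 45 is clear from here.
Yoga Advanced starts before Core 60 ends → Core 60 and Yoga Advanced overlap.
Rowing Basics starts after Core 60 ends; Core 60 is clear from here.
Rowing Basics starts after Yoga Advanced ends; Yoga Advanced is clear from here.
Kettlebell Blast starts before Rowing Basics ends → Rowing Basics and Kettlebell Blast overlap.

Core 60 & HIIT 45, Core 60 & Yoga Advanced, HIIT 45 & Zumba Express, Kettlebell Blast & Rowing Basics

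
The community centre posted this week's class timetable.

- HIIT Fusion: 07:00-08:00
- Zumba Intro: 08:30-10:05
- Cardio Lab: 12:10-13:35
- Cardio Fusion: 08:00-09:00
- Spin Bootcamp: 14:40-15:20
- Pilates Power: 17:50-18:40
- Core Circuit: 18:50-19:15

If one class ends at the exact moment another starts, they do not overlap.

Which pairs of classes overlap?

Cardio Fusion & Zumba Intro

Sorted by start: HIIT Fusion, Cardio Fusion, Zumba Intro, Cardio Lab, Spin Bootcamp, Pilates Power, Core Circuit.
Cardio Fusion starts exactly when HIIT Fusion ends (back-to-back, no overlap), so HIIT Fusion has no further overlaps.
Zumba Intro starts before Cardio Fusion ends → Cardio Fusion and Zumba Intro overlap.
Cardio Lab starts after Cardio Fusion ends, so Cardio Fusion has no further overlaps.
Cardio Lab starts after Zumba Intro ends, so Zumba Intro has no further overlaps.
Spin Bootcamp starts after Cardio Lab ends, so Cardio Lab has no further overlaps.
Pilates Power starts after Spin Bootcamp ends, so Spin Bootcamp has no further overlaps.
Core Circuit starts after Pilates Power ends.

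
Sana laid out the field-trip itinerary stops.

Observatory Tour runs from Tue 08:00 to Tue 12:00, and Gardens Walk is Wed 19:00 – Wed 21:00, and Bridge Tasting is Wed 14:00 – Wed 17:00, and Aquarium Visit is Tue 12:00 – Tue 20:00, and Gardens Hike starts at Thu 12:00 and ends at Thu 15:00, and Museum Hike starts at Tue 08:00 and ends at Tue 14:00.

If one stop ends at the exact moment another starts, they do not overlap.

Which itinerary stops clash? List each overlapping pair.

Aquarium Visit & Museum Hike, Museum Hike & Observatory Tour

Sorted by start: Museum Hike, Observatory Tour, Aquarium Visit, Bridge Tasting, Gardens Walk, Gardens Hike.
Observatory Tour starts before Museum Hike ends → Museum Hike and Observatory Tour overlap.
Aquarium Visit starts before Museum Hike ends → Museum Hike and Aquarium Visit overlap.
Bridge Tasting starts after Museum Hike ends, so nothing later overlaps Museum Hike either.
Aquarium Visit starts exactly when Observatory Tour ends (back-to-back, no overlap), so nothing later overlaps Observatory Tour either.
Bridge Tasting starts after Aquarium Visit ends, so nothing later overlaps Aquarium Visit either.
Gardens Walk starts after Bridge Tasting ends, so nothing later overlaps Bridge Tasting either.
Gardens Hike starts after Gardens Walk ends.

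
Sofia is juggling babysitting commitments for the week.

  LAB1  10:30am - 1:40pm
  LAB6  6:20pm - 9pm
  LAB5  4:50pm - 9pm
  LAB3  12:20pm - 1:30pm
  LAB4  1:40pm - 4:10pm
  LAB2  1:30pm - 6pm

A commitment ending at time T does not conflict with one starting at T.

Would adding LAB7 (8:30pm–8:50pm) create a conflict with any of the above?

LAB1: ends 1:40pm at or before LAB7 starts 8:30pm → clear.
LAB3: ends 1:30pm at or before LAB7 starts 8:30pm → clear.
LAB2: ends 6pm at or before LAB7 starts 8:30pm → clear.
LAB4: ends 4:10pm at or before LAB7 starts 8:30pm → clear.
LAB5: starts 4:50pm before LAB7 ends 8:50pm, and ends 9pm after LAB7 starts 8:30pm → overlap.
LAB6: starts 6:20pm before LAB7 ends 8:50pm, and ends 9pm after LAB7 starts 8:30pm → overlap.
LAB7 overlaps LAB5, LAB6.

Yes — it overlaps LAB5, LAB6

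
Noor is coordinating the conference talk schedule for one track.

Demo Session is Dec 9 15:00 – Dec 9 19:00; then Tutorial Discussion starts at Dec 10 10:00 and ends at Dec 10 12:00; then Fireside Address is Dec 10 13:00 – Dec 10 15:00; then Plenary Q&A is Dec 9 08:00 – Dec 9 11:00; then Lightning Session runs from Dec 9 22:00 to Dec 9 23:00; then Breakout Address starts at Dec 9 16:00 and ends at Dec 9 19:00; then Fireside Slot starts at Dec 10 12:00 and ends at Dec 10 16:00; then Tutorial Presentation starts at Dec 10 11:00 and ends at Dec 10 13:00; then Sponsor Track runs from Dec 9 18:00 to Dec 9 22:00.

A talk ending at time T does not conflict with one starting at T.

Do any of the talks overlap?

Two intervals overlap when each starts before the other ends.
Sorted by start: Plenary Q&A, Demo Session, Breakout Address, Sponsor Track, Lightning Session, Tutorial Discussion, Tutorial Presentation, Fireside Slot, Fireside Address.
Demo Session starts after Plenary Q&A ends; Plenary Q&A is clear from here.
Breakout Address starts before Demo Session ends → Demo Session and Breakout Address overlap.
That's a conflict, so the schedule is not conflict-free.

Yes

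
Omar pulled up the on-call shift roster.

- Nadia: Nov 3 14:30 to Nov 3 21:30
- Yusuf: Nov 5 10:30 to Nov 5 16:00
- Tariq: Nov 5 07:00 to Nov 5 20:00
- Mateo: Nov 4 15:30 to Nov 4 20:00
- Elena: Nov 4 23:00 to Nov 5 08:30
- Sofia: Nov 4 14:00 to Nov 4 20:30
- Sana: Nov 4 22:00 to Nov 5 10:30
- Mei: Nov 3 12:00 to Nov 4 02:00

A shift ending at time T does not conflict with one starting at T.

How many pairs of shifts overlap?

Check each pair: they overlap iff neither finishes before the other starts.
Sorted by start: Mei, Nadia, Sofia, Mateo, Sana, Elena, Tariq, Yusuf.
Nadia starts before Mei ends → Mei and Nadia overlap.
Sofia starts after Mei ends, so nothing later overlaps Mei either.
Sofia starts after Nadia ends, so nothing later overlaps Nadia either.
Mateo starts before Sofia ends → Sofia and Mateo overlap.
Sana starts after Sofia ends, so nothing later overlaps Sofia either.
Sana starts after Mateo ends, so nothing later overlaps Mateo either.
Elena starts before Sana ends → Sana and Elena overlap.
Tariq starts before Sana ends → Sana and Tariq overlap.
Yusuf starts exactly when Sana ends (back-to-back, no overlap).
Tariq starts before Elena ends → Elena and Tariq overlap.
Yusuf starts after Elena ends.
Yusuf starts before Tariq ends → Tariq and Yusuf overlap.
Overlapping pairs: Elena & Sana, Elena & Tariq, Mateo & Sofia, Mei & Nadia, Sana & Tariq, Tariq & Yusuf — 6 in total.

6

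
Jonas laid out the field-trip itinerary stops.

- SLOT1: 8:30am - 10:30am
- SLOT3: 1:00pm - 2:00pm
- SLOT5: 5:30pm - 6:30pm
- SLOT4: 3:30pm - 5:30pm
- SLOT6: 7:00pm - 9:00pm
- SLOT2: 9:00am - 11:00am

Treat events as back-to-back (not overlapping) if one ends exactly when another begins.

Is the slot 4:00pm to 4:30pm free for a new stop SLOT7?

No — it overlaps SLOT4

SLOT1: ends 10:30am at or before SLOT7 starts 4:00pm → clear.
SLOT2: ends 11:00am at or before SLOT7 starts 4:00pm → clear.
SLOT3: ends 2:00pm at or before SLOT7 starts 4:00pm → clear.
SLOT4: starts 3:30pm before SLOT7 ends 4:30pm, and ends 5:30pm after SLOT7 starts 4:00pm → overlap.
SLOT5: starts 5:30pm at or after SLOT7 ends 4:30pm → clear.
SLOT6: starts 7:00pm at or after SLOT7 ends 4:30pm → clear.
SLOT7 overlaps SLOT4.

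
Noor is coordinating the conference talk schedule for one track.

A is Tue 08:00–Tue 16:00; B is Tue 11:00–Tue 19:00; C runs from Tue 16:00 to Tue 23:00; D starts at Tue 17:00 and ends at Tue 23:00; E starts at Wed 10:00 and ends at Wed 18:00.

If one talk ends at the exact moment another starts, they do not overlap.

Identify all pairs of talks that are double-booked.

Sorted by start: A, B, C, D, E.
B starts before A ends → A and B overlap.
C starts exactly when A ends (back-to-back, no overlap), so nothing later overlaps A either.
C starts before B ends → B and C overlap.
D starts before B ends → B and D overlap.
E starts after B ends.
D starts before C ends → C and D overlap.
E starts after C ends.
E starts after D ends.

A & B, B & C, B & D, C & D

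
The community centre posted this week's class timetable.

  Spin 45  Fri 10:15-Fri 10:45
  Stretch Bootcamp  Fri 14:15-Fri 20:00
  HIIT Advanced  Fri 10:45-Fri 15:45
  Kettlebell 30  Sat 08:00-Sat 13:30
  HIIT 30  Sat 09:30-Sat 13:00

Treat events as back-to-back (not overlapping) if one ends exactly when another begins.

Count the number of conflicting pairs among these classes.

2

Sorted by start: Spin 45, HIIT Advanced, Stretch Bootcamp, Kettlebell 30, HIIT 30.
HIIT Advanced starts exactly when Spin 45 ends (back-to-back, no overlap), so Spin 45 has no further overlaps.
Stretch Bootcamp starts before HIIT Advanced ends → HIIT Advanced and Stretch Bootcamp overlap.
Kettlebell 30 starts after HIIT Advanced ends, so HIIT Advanced has no further overlaps.
Kettlebell 30 starts after Stretch Bootcamp ends, so Stretch Bootcamp has no further overlaps.
HIIT 30 starts before Kettlebell 30 ends → Kettlebell 30 and HIIT 30 overlap.
Overlapping pairs: HIIT 30 & Kettlebell 30, HIIT Advanced & Stretch Bootcamp — 2 in total.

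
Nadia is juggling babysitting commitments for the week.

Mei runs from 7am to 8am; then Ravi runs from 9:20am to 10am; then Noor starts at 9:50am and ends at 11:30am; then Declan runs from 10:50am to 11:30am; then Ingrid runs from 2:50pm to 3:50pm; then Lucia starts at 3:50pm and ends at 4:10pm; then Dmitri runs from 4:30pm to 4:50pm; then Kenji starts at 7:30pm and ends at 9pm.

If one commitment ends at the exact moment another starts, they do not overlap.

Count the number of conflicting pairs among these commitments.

2

Sorted by start: Mei, Ravi, Noor, Declan, Ingrid, Lucia, Dmitri, Kenji.
Ravi starts after Mei ends — done with Mei.
Noor starts before Ravi ends → Ravi and Noor overlap.
Declan starts after Ravi ends — done with Ravi.
Declan starts before Noor ends → Noor and Declan overlap.
Ingrid starts after Noor ends — done with Noor.
Ingrid starts after Declan ends — done with Declan.
Lucia starts exactly when Ingrid ends (back-to-back, no overlap) — done with Ingrid.
Dmitri starts after Lucia ends — done with Lucia.
Kenji starts after Dmitri ends.
Overlapping pairs: Declan & Noor, Noor & Ravi — 2 in total.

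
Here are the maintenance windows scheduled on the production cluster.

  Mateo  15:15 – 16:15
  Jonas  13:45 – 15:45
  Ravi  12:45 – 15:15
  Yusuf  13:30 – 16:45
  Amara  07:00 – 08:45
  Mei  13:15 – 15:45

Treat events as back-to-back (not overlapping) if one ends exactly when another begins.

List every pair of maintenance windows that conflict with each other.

Sorted by start: Amara, Ravi, Mei, Yusuf, Jonas, Mateo.
Ravi starts after Amara ends, so Amara has no further overlaps.
Mei starts before Ravi ends → Ravi and Mei overlap.
Yusuf starts before Ravi ends → Ravi and Yusuf overlap.
Jonas starts before Ravi ends → Ravi and Jonas overlap.
Mateo starts exactly when Ravi ends (back-to-back, no overlap).
Yusuf starts before Mei ends → Mei and Yusuf overlap.
Jonas starts before Mei ends → Mei and Jonas overlap.
Mateo starts before Mei ends → Mei and Mateo overlap.
Jonas starts before Yusuf ends → Yusuf and Jonas overlap.
Mateo starts before Yusuf ends → Yusuf and Mateo overlap.
Mateo starts before Jonas ends → Jonas and Mateo overlap.

Jonas & Mateo, Jonas & Mei, Jonas & Ravi, Jonas & Yusuf, Mateo & Mei, Mateo & Yusuf, Mei & Ravi, Mei & Yusuf, Ravi & Yusuf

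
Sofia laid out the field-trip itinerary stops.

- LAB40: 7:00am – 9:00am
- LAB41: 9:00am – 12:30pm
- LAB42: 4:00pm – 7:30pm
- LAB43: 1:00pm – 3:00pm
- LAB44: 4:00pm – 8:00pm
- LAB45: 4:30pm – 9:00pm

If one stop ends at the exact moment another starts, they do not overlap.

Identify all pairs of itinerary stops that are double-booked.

LAB42 & LAB44, LAB42 & LAB45, LAB44 & LAB45

Sorted by start: LAB40, LAB41, LAB43, LAB42, LAB44, LAB45.
LAB41 starts exactly when LAB40 ends (back-to-back, no overlap); LAB40 is clear from here.
LAB43 starts after LAB41 ends; LAB41 is clear from here.
LAB42 starts after LAB43 ends; LAB43 is clear from here.
LAB44 starts before LAB42 ends → LAB42 and LAB44 overlap.
LAB45 starts before LAB42 ends → LAB42 and LAB45 overlap.
LAB45 starts before LAB44 ends → LAB44 and LAB45 overlap.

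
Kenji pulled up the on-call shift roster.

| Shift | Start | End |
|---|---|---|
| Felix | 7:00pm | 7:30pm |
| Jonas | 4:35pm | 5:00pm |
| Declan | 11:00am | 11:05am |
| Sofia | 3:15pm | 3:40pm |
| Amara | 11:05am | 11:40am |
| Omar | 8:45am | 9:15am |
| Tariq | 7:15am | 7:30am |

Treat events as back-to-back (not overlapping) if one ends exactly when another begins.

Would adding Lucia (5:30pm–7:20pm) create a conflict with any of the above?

Yes — it overlaps Felix

Tariq: ends 7:30am at or before Lucia starts 5:30pm → clear.
Omar: ends 9:15am at or before Lucia starts 5:30pm → clear.
Declan: ends 11:05am at or before Lucia starts 5:30pm → clear.
Amara: ends 11:40am at or before Lucia starts 5:30pm → clear.
Sofia: ends 3:40pm at or before Lucia starts 5:30pm → clear.
Jonas: ends 5:00pm at or before Lucia starts 5:30pm → clear.
Felix: starts 7:00pm before Lucia ends 7:20pm, and ends 7:30pm after Lucia starts 5:30pm → overlap.
Lucia overlaps Felix.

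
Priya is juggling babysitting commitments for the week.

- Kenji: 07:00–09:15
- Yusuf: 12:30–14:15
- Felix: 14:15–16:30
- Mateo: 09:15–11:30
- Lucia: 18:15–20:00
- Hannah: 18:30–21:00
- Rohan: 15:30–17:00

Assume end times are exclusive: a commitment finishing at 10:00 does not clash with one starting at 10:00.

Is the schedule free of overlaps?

No

Sorted by start: Kenji, Mateo, Yusuf, Felix, Rohan, Lucia, Hannah.
Mateo starts exactly when Kenji ends (back-to-back, no overlap) — done with Kenji.
Yusuf starts after Mateo ends — done with Mateo.
Felix starts exactly when Yusuf ends (back-to-back, no overlap) — done with Yusuf.
Rohan starts before Felix ends → Felix and Rohan overlap.
That's a conflict, so the schedule is not conflict-free.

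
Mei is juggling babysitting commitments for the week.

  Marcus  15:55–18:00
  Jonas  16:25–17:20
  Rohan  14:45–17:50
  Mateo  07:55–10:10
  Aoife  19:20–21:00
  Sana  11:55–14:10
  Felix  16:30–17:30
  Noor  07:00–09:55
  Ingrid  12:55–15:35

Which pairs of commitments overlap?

Sorted by start: Noor, Mateo, Sana, Ingrid, Rohan, Marcus, Jonas, Felix, Aoife.
Mateo starts before Noor ends → Noor and Mateo overlap.
Sana starts after Noor ends; Noor is clear from here.
Sana starts after Mateo ends; Mateo is clear from here.
Ingrid starts before Sana ends → Sana and Ingrid overlap.
Rohan starts after Sana ends; Sana is clear from here.
Rohan starts before Ingrid ends → Ingrid and Rohan overlap.
Marcus starts after Ingrid ends; Ingrid is clear from here.
Marcus starts before Rohan ends → Rohan and Marcus overlap.
Jonas starts before Rohan ends → Rohan and Jonas overlap.
Felix starts before Rohan ends → Rohan and Felix overlap.
Aoife starts after Rohan ends.
Jonas starts before Marcus ends → Marcus and Jonas overlap.
Felix starts before Marcus ends → Marcus and Felix overlap.
Aoife starts after Marcus ends.
Felix starts before Jonas ends → Jonas and Felix overlap.
Aoife starts after Jonas ends.
Aoife starts after Felix ends.

Felix & Jonas, Felix & Marcus, Felix & Rohan, Ingrid & Rohan, Ingrid & Sana, Jonas & Marcus, Jonas & Rohan, Marcus & Rohan, Mateo & Noor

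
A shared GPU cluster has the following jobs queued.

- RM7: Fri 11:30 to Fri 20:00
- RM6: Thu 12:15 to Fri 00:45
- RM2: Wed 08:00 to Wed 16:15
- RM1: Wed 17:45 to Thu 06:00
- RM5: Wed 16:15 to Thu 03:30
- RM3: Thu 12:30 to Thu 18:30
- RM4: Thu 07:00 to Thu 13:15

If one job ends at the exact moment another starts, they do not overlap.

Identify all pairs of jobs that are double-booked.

RM1 & RM5, RM3 & RM4, RM3 & RM6, RM4 & RM6

Two intervals overlap when each starts before the other ends.
Sorted by start: RM2, RM5, RM1, RM4, RM6, RM3, RM7.
RM5 starts exactly when RM2 ends (back-to-back, no overlap), so RM2 has no further overlaps.
RM1 starts before RM5 ends → RM5 and RM1 overlap.
RM4 starts after RM5 ends, so RM5 has no further overlaps.
RM4 starts after RM1 ends, so RM1 has no further overlaps.
RM6 starts before RM4 ends → RM4 and RM6 overlap.
RM3 starts before RM4 ends → RM4 and RM3 overlap.
RM7 starts after RM4 ends.
RM3 starts before RM6 ends → RM6 and RM3 overlap.
RM7 starts after RM6 ends.
RM7 starts after RM3 ends.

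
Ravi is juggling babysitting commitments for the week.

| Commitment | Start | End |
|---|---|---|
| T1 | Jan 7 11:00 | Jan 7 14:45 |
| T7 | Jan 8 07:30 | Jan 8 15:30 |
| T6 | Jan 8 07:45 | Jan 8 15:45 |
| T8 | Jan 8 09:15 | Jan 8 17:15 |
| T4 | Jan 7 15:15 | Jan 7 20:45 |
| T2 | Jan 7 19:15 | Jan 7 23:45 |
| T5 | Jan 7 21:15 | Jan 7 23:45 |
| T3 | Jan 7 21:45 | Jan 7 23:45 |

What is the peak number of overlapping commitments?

Sweep the timeline, counting +1 at each start and −1 at each end (ends before starts at a tie):
Jan 7 11:00 start T1 → 1
Jan 7 14:45 end T1 → 0
Jan 7 15:15 start T4 → 1
Jan 7 19:15 start T2 → 2
Jan 7 20:45 end T4 → 1
Jan 7 21:15 start T5 → 2
Jan 7 21:45 start T3 → 3
Jan 7 23:45 end T2 → 2
Jan 7 23:45 end T3 → 1
Jan 7 23:45 end T5 → 0
Jan 8 07:30 start T7 → 1
Jan 8 07:45 start T6 → 2
Jan 8 09:15 start T8 → 3
Jan 8 15:30 end T7 → 2
Jan 8 15:45 end T6 → 1
Jan 8 17:15 end T8 → 0
Peak is 3, at Jan 7 21:45 (T2, T3, T5).

3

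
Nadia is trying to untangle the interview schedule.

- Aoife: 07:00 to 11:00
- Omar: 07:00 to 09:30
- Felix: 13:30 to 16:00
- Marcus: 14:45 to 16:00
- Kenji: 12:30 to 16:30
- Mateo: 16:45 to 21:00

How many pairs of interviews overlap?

Sorted by start: Aoife, Omar, Kenji, Felix, Marcus, Mateo.
Omar starts before Aoife ends → Aoife and Omar overlap.
Kenji starts after Aoife ends; Aoife is clear from here.
Kenji starts after Omar ends; Omar is clear from here.
Felix starts before Kenji ends → Kenji and Felix overlap.
Marcus starts before Kenji ends → Kenji and Marcus overlap.
Mateo starts after Kenji ends.
Marcus starts before Felix ends → Felix and Marcus overlap.
Mateo starts after Felix ends.
Mateo starts after Marcus ends.
Overlapping pairs: Aoife & Omar, Felix & Kenji, Felix & Marcus, Kenji & Marcus — 4 in total.

4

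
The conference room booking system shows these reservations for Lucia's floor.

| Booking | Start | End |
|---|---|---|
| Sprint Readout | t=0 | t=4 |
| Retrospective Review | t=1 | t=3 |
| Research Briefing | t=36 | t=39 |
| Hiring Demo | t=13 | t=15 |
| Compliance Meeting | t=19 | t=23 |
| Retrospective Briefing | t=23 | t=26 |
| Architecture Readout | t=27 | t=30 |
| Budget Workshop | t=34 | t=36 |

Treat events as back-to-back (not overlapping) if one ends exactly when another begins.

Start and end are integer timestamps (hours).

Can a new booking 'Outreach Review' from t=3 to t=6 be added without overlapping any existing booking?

No — it overlaps Sprint Readout

Sprint Readout: starts t=0 before Outreach Review ends t=6, and ends t=4 after Outreach Review starts t=3 → overlap.
Retrospective Review: ends t=3 at or before Outreach Review starts t=3 → clear.
Hiring Demo: starts t=13 at or after Outreach Review ends t=6 → clear.
Compliance Meeting: starts t=19 at or after Outreach Review ends t=6 → clear.
Retrospective Briefing: starts t=23 at or after Outreach Review ends t=6 → clear.
Architecture Readout: starts t=27 at or after Outreach Review ends t=6 → clear.
Budget Workshop: starts t=34 at or after Outreach Review ends t=6 → clear.
Research Briefing: starts t=36 at or after Outreach Review ends t=6 → clear.
Outreach Review overlaps Sprint Readout.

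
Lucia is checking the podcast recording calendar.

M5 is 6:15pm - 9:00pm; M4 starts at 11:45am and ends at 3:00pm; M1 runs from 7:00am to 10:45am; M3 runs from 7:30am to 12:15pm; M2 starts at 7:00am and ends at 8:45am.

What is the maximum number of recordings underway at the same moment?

Sweep the timeline, counting +1 at each start and −1 at each end (ends before starts at a tie):
7:00am start M1 → 1
7:00am start M2 → 2
7:30am start M3 → 3
8:45am end M2 → 2
10:45am end M1 → 1
11:45am start M4 → 2
12:15pm end M3 → 1
3:00pm end M4 → 0
6:15pm start M5 → 1
9:00pm end M5 → 0
Peak is 3, at 7:30am (M1, M2, M3).

3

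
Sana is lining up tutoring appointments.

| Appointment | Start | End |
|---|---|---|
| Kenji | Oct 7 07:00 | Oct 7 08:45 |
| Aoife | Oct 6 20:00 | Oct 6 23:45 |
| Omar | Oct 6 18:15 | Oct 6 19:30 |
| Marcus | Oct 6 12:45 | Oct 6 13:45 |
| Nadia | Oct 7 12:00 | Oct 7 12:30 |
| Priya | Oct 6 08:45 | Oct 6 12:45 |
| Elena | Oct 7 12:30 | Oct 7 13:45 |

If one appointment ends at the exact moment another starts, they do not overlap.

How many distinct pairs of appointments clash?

Sorted by start: Priya, Marcus, Omar, Aoife, Kenji, Nadia, Elena.
Marcus starts exactly when Priya ends (back-to-back, no overlap); Priya is clear from here.
Omar starts after Marcus ends; Marcus is clear from here.
Aoife starts after Omar ends; Omar is clear from here.
Kenji starts after Aoife ends; Aoife is clear from here.
Nadia starts after Kenji ends; Kenji is clear from here.
Elena starts exactly when Nadia ends (back-to-back, no overlap).
No pair overlaps.

0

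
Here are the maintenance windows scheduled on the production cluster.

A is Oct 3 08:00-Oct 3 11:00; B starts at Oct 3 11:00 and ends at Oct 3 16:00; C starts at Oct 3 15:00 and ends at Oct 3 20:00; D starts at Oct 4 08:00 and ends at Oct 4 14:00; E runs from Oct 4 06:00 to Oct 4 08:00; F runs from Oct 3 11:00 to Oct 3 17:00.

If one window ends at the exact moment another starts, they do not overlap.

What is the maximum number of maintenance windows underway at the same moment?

3

Sweep the timeline, counting +1 at each start and −1 at each end (ends before starts at a tie):
Oct 3 08:00 start A → 1
Oct 3 11:00 end A → 0
Oct 3 11:00 start B → 1
Oct 3 11:00 start F → 2
Oct 3 15:00 start C → 3
Oct 3 16:00 end B → 2
Oct 3 17:00 end F → 1
Oct 3 20:00 end C → 0
Oct 4 06:00 start E → 1
Oct 4 08:00 end E → 0
Oct 4 08:00 start D → 1
Oct 4 14:00 end D → 0
Peak is 3, at Oct 3 15:00 (B, C, F).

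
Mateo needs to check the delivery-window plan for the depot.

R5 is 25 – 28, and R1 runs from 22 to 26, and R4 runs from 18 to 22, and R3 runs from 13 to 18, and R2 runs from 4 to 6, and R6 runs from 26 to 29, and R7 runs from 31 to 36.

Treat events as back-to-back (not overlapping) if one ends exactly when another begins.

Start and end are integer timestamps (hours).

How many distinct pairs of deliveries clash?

Two intervals overlap when each starts before the other ends.
Sorted by start: R2, R3, R4, R1, R5, R6, R7.
R3 starts after R2 ends; R2 is clear from here.
R4 starts exactly when R3 ends (back-to-back, no overlap); R3 is clear from here.
R1 starts exactly when R4 ends (back-to-back, no overlap); R4 is clear from here.
R5 starts before R1 ends → R1 and R5 overlap.
R6 starts exactly when R1 ends (back-to-back, no overlap); R1 is clear from here.
R6 starts before R5 ends → R5 and R6 overlap.
R7 starts after R5 ends.
R7 starts after R6 ends.
Overlapping pairs: R1 & R5, R5 & R6 — 2 in total.

2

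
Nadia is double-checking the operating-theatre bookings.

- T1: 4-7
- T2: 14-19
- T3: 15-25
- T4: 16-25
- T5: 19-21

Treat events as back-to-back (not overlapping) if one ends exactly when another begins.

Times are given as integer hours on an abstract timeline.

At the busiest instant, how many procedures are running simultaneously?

3

Walk through starts and ends in time order (an end at T is processed before a start at T):
4 start T1 → 1
7 end T1 → 0
14 start T2 → 1
15 start T3 → 2
16 start T4 → 3
19 end T2 → 2
19 start T5 → 3
21 end T5 → 2
25 end T3 → 1
25 end T4 → 0
Peak is 3, at 16 (T2, T3, T4).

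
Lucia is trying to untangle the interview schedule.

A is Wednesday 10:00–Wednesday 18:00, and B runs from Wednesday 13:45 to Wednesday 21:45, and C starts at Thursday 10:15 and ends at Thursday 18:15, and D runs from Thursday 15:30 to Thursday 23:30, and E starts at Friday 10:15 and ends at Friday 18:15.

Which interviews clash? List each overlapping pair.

Sorted by start: A, B, C, D, E.
B starts before A ends → A and B overlap.
C starts after A ends — done with A.
C starts after B ends — done with B.
D starts before C ends → C and D overlap.
E starts after C ends.
E starts after D ends.

A & B, C & D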